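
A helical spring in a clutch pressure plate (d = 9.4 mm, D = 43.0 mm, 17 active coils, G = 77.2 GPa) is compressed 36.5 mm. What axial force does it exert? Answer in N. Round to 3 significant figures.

k = Gd⁴/(8D³N_a) = (77.2×10³)(9.4⁴)/(8·43.0³·17) = 55.742 N/mm
F = k·δ = 55.742 × 36.5 = 2034.6 N

2030 N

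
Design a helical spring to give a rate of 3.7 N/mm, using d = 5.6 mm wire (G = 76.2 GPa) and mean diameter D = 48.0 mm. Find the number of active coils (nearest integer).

23

N_a = Gd⁴/(8D³k) = (76.2×10³ × 5.6⁴)/(8 × 48.0³ × 3.7)
    = 7.49389e+07 / 3.27352e+06 = 22.89 → 23 coils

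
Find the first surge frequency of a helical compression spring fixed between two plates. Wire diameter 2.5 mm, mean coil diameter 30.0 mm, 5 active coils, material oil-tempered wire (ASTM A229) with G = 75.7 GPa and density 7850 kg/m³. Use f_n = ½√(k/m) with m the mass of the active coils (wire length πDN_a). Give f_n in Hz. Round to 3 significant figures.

194 Hz

k = Gd⁴/(8D³N_a) = (75.7×10³)(2.5⁴)/(8·30.0³·5) = 2.738 N/mm = 2738 N/m
Wire length L = πDN_a = π·30.0·5 = 471.24 mm
m = ρ·(πd²/4)·L = 7850 × 4.9087×10⁻⁶ m² × 0.47124 m = 0.018159 kg
f_n = ½√(k/m) = 0.5·√(2738/0.018159) = 0.5·√(1.5078e+05) = 194.15 Hz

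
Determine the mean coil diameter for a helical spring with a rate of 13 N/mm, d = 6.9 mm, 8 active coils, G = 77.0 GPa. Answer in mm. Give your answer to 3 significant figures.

59.4 mm

D = (Gd⁴/(8N_a·k))^(1/3) = (77.0×10³·6.9⁴/(8·8·13))^(1/3)
  = (209780)^(1/3) = 59.4184 mm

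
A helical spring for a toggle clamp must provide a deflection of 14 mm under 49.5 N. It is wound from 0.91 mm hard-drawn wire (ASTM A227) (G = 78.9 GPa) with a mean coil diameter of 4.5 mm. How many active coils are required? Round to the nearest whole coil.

21

Required rate k = F/δ = 49.5/14 = 3.5357 N/mm
N_a = Gd⁴/(8D³k) = (78.9×10³ × 0.91⁴)/(8 × 4.5³ × 3.5357)
    = 54105.6 / 2577.54 = 20.99 → 21 coils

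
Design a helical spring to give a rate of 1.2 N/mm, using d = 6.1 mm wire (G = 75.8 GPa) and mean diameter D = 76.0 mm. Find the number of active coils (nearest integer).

25

N_a = Gd⁴/(8D³k) = (75.8×10³ × 6.1⁴)/(8 × 76.0³ × 1.2)
    = 1.04951e+08 / 4.21417e+06 = 24.9 → 25 coils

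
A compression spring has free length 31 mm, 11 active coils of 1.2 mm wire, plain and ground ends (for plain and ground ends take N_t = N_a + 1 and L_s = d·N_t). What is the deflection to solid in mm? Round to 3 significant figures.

N_t = 12; L_s = 1.2·12 = 14.4 mm
δ_solid = L₀ − L_s = 31 − 14.4 = 16.6 mm

16.6 mm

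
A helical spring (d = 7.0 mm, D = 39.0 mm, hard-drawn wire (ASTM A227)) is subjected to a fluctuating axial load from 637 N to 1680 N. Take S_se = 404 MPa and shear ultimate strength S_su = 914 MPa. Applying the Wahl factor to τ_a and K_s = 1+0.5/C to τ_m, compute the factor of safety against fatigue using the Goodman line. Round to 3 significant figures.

C = D/d = 39.0/7.0 = 5.5714; K_W = (4C−1)/(4C−4)+0.615/C = 1.2744; K_s = 1+0.5/C = 1.0897
F_a = (F_max−F_min)/2 = 521.5 N; F_m = (F_max+F_min)/2 = 1158.5 N
τ_a = K_W·8F_aD/(πd³) = 1.2744 × 151 = 192.44 MPa
τ_m = K_s·8F_mD/(πd³) = 1.0897 × 335.43 = 365.54 MPa
Goodman: 1/n_f = τ_a/S_se + τ_m/S_su = 192.44/404 + 365.54/914 = 0.47633 + 0.39993 = 0.87626
n_f = 1/0.87626 = 1.141

1.14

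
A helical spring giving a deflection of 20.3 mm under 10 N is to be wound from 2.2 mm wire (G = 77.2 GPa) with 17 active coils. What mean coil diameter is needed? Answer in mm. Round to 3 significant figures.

Required rate k = F/δ = 10/20.3 = 0.49261 N/mm
D = (Gd⁴/(8N_a·k))^(1/3) = (77.2×10³·2.2⁴/(8·17·0.49261))^(1/3)
  = (26993.9)^(1/3) = 29.9977 mm

30.0 mm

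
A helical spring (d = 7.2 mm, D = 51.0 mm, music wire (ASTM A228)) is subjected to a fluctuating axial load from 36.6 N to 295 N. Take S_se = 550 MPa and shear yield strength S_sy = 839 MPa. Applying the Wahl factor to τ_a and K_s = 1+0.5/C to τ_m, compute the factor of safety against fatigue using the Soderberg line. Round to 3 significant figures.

5.80

C = D/d = 51.0/7.2 = 7.0833; K_W = (4C−1)/(4C−4)+0.615/C = 1.2101; K_s = 1+0.5/C = 1.0706
F_a = (F_max−F_min)/2 = 129.2 N; F_m = (F_max+F_min)/2 = 165.8 N
τ_a = K_W·8F_aD/(πd³) = 1.2101 × 44.955 = 54.4 MPa
τ_m = K_s·8F_mD/(πd³) = 1.0706 × 57.69 = 61.762 MPa
Soderberg: 1/n_f = τ_a/S_se + τ_m/S_sy = 54.4/550 + 61.762/839 = 0.09891 + 0.07361 = 0.17252
n_f = 1/0.17252 = 5.796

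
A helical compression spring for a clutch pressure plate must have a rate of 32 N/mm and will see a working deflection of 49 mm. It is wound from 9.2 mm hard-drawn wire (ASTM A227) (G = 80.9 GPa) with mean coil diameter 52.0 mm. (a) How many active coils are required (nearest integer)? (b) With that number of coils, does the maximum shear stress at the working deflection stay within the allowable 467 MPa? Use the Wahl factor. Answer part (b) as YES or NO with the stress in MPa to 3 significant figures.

(a) 16 coils; (b) YES, τ_max = 341 MPa

N_a = Gd⁴/(8D³k) = (80.9×10³)(9.2⁴)/(8·52.0³·32) = 16.1 → N_a = 16
Actual rate k = Gd⁴/(8D³·16) = 32.202 N/mm
Working load F = kδ = 32.202·49 = 1577.9 N
C = 52.0/9.2 = 5.6522; K_W = (4C−1)/(4C−4)+0.615/C = 1.2700
τ_max = K_W·8FD/(πd³) = 1.2700·268.32 = 340.77 MPa
τ_max ≤ 467 MPa → acceptable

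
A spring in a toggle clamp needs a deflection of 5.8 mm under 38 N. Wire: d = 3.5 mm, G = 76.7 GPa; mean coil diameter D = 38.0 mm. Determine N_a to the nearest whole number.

Required rate k = F/δ = 38/5.8 = 6.5517 N/mm
N_a = Gd⁴/(8D³k) = (76.7×10³ × 3.5⁴)/(8 × 38.0³ × 6.5517)
    = 1.15098e+07 / 2.87605e+06 = 4.002 → 4 coils

4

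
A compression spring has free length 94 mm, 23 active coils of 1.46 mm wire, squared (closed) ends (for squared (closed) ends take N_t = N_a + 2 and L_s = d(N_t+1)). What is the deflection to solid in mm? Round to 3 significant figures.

N_t = 25; L_s = 1.46·26 = 37.96 mm
δ_solid = L₀ − L_s = 94 − 37.96 = 56.04 mm

56.0 mm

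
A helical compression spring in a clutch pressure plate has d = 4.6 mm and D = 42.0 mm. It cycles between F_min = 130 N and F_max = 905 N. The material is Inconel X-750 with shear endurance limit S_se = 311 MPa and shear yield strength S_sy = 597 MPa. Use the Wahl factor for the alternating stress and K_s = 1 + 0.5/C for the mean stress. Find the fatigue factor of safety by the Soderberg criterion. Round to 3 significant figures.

0.386

C = D/d = 42.0/4.6 = 9.1304; K_W = (4C−1)/(4C−4)+0.615/C = 1.1596; K_s = 1+0.5/C = 1.0548
F_a = (F_max−F_min)/2 = 387.5 N; F_m = (F_max+F_min)/2 = 517.5 N
τ_a = K_W·8F_aD/(πd³) = 1.1596 × 425.78 = 493.74 MPa
τ_m = K_s·8F_mD/(πd³) = 1.0548 × 568.63 = 599.76 MPa
Soderberg: 1/n_f = τ_a/S_se + τ_m/S_sy = 493.74/311 + 599.76/597 = 1.58758 + 1.00463 = 2.5922
n_f = 1/2.5922 = 0.3858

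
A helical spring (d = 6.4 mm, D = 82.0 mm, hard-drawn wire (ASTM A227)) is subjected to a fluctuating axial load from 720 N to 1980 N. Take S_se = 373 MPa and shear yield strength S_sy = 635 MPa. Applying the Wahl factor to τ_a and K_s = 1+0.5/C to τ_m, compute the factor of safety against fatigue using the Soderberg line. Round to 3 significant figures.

C = D/d = 82.0/6.4 = 12.8125; K_W = (4C−1)/(4C−4)+0.615/C = 1.1115; K_s = 1+0.5/C = 1.0390
F_a = (F_max−F_min)/2 = 630 N; F_m = (F_max+F_min)/2 = 1350 N
τ_a = K_W·8F_aD/(πd³) = 1.1115 × 501.83 = 557.78 MPa
τ_m = K_s·8F_mD/(πd³) = 1.0390 × 1075.3 = 1117.3 MPa
Soderberg: 1/n_f = τ_a/S_se + τ_m/S_sy = 557.78/373 + 1117.3/635 = 1.49538 + 1.75954 = 3.2549
n_f = 1/3.2549 = 0.3072

0.307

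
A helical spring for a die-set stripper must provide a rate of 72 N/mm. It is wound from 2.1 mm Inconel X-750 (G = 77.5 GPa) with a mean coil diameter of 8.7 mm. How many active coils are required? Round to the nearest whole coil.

N_a = Gd⁴/(8D³k) = (77.5×10³ × 2.1⁴)/(8 × 8.7³ × 72)
    = 1.50723e+06 / 379298 = 3.974 → 4 coils

4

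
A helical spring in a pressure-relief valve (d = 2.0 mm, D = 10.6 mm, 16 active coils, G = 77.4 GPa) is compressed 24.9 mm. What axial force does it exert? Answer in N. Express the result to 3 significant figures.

202 N

k = Gd⁴/(8D³N_a) = (77.4×10³)(2.0⁴)/(8·10.6³·16) = 8.1233 N/mm
F = k·δ = 8.1233 × 24.9 = 202.27 N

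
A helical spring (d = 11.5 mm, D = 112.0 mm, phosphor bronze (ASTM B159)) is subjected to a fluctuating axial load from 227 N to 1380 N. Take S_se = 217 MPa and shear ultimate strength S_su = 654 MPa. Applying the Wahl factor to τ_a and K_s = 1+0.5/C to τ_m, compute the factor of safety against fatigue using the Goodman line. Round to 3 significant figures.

1.23

C = D/d = 112.0/11.5 = 9.7391; K_W = (4C−1)/(4C−4)+0.615/C = 1.1490; K_s = 1+0.5/C = 1.0513
F_a = (F_max−F_min)/2 = 576.5 N; F_m = (F_max+F_min)/2 = 803.5 N
τ_a = K_W·8F_aD/(πd³) = 1.1490 × 108.11 = 124.21 MPa
τ_m = K_s·8F_mD/(πd³) = 1.0513 × 150.68 = 158.41 MPa
Goodman: 1/n_f = τ_a/S_se + τ_m/S_su = 124.21/217 + 158.41/654 = 0.57242 + 0.24222 = 0.81464
n_f = 1/0.81464 = 1.228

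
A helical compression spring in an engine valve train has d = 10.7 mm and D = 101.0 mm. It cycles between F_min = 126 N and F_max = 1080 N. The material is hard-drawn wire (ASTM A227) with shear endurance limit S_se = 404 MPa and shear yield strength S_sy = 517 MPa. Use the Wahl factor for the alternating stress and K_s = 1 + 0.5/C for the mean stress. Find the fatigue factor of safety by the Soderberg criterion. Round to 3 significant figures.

C = D/d = 101.0/10.7 = 9.4393; K_W = (4C−1)/(4C−4)+0.615/C = 1.1540; K_s = 1+0.5/C = 1.0530
F_a = (F_max−F_min)/2 = 477 N; F_m = (F_max+F_min)/2 = 603 N
τ_a = K_W·8F_aD/(πd³) = 1.1540 × 100.14 = 115.57 MPa
τ_m = K_s·8F_mD/(πd³) = 1.0530 × 126.6 = 133.3 MPa
Soderberg: 1/n_f = τ_a/S_se + τ_m/S_sy = 115.57/404 + 133.3/517 = 0.28606 + 0.25784 = 0.5439
n_f = 1/0.5439 = 1.839

1.84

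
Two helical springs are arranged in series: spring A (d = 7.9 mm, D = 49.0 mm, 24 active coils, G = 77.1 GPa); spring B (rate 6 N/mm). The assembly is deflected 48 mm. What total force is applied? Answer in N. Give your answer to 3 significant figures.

k_A = Gd⁴/(8D³N_a) = (77.1×10³)(7.9⁴)/(8·49.0³·24) = 13.295 N/mm
Series: 1/k_eq = 1/13.295 + 1/6 = 0.24189; k_eq = 4.1342 N/mm
F = k_eq·δ = 4.1342·48 = 198.44 N

198 N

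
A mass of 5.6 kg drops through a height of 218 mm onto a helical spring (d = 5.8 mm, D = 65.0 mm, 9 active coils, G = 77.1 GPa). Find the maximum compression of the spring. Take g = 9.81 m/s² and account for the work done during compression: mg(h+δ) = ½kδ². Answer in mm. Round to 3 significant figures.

k = Gd⁴/(8D³N_a) = (77.1×10³)(5.8⁴)/(8·65.0³·9) = 4.4126 N/mm
W = mg = 5.6 × 9.81 = 54.936 N
½kδ² − Wδ − Wh = 0 → δ = (W + √(W² + 2kWh))/k
δ = (54.936 + √(3018 + 105691))/4.4126 = (54.936 + 329.71)/4.4126 = 87.17 mm

87.2 mm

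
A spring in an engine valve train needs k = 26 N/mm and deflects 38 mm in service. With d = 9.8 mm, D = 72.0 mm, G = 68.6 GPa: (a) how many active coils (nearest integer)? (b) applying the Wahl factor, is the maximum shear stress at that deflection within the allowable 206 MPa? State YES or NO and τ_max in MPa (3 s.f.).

N_a = Gd⁴/(8D³k) = (68.6×10³)(9.8⁴)/(8·72.0³·26) = 8.15 → N_a = 8
Actual rate k = Gd⁴/(8D³·8) = 26.488 N/mm
Working load F = kδ = 26.488·38 = 1006.5 N
C = 72.0/9.8 = 7.3469; K_W = (4C−1)/(4C−4)+0.615/C = 1.2019
τ_max = K_W·8FD/(πd³) = 1.2019·196.08 = 235.66 MPa
τ_max > 206 MPa → exceeds allowable

(a) 8 coils; (b) NO, τ_max = 236 MPa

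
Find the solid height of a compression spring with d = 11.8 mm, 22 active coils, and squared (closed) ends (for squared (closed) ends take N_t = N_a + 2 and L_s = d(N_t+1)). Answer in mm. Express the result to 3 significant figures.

squared (closed) ends: N_t = N_a + 2 = 22 + 2 = 24
L_s = d·(N_t+1) = 11.8 × 25 = 295 mm

295 mm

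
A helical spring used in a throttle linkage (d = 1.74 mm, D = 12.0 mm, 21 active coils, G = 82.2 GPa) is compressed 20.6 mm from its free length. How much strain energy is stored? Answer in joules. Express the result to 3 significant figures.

k = Gd⁴/(8D³N_a) = (82.2×10³)(1.74⁴)/(8·12.0³·21) = 2.5955 N/mm
U = ½kδ² = 0.5 × 2.5955 × 20.6² = 550.71 N·mm = 0.55071 J

0.551 J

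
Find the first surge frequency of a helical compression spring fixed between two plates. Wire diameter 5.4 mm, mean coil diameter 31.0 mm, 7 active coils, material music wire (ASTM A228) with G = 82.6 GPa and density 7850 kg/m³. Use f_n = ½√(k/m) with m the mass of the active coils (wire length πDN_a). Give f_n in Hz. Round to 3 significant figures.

293 Hz

k = Gd⁴/(8D³N_a) = (82.6×10³)(5.4⁴)/(8·31.0³·7) = 42.1 N/mm = 42100 N/m
Wire length L = πDN_a = π·31.0·7 = 681.73 mm
m = ρ·(πd²/4)·L = 7850 × 22.902×10⁻⁶ m² × 0.68173 m = 0.12256 kg
f_n = ½√(k/m) = 0.5·√(42100/0.12256) = 0.5·√(3.435e+05) = 293.04 Hz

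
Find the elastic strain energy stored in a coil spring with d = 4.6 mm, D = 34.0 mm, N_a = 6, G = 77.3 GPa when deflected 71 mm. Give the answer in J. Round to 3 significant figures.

46.2 J

k = Gd⁴/(8D³N_a) = (77.3×10³)(4.6⁴)/(8·34.0³·6) = 18.346 N/mm
U = ½kδ² = 0.5 × 18.346 × 71² = 46240 N·mm = 46.24 J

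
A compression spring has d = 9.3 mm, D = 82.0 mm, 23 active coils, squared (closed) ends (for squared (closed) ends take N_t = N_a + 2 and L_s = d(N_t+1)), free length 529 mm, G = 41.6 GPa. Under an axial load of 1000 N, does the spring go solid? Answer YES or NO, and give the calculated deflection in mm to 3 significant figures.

k = Gd⁴/(8D³N_a) = (41.6×10³)(9.3⁴)/(8·82.0³·23) = 3.0674 N/mm
N_t = 25; L_s = 9.3·26 = 241.8 mm; δ_solid = L₀ − L_s = 529 − 241.8 = 287.2 mm
δ = F/k = 1000/3.0674 = 326.01 mm
δ ≥ δ_solid → spring goes solid

YES, δ = 326 mm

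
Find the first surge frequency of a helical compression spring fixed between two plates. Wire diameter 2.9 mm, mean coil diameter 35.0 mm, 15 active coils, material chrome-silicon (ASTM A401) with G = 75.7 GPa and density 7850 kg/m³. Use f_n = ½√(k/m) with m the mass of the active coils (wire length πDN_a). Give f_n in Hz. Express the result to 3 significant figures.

55.2 Hz

k = Gd⁴/(8D³N_a) = (75.7×10³)(2.9⁴)/(8·35.0³·15) = 1.0406 N/mm = 1040.6 N/m
Wire length L = πDN_a = π·35.0·15 = 1649.3 mm
m = ρ·(πd²/4)·L = 7850 × 6.6052×10⁻⁶ m² × 1.6493 m = 0.085519 kg
f_n = ½√(k/m) = 0.5·√(1040.6/0.085519) = 0.5·√(12169) = 55.156 Hz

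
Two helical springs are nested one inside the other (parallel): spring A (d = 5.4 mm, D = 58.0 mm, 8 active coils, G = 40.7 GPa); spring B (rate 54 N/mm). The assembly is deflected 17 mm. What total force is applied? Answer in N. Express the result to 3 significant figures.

k_A = Gd⁴/(8D³N_a) = (40.7×10³)(5.4⁴)/(8·58.0³·8) = 2.7714 N/mm
Parallel: k_eq = 2.7714 + 54 = 56.771 N/mm
F = k_eq·δ = 56.771·17 = 965.11 N

965 N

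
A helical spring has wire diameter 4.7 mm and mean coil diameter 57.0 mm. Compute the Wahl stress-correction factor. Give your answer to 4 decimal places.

C = D/d = 57.0/4.7 = 12.1277
K_W = (4C−1)/(4C−4) + 0.615/C = 47.511/44.511 + 0.0507 = 1.1181

1.1181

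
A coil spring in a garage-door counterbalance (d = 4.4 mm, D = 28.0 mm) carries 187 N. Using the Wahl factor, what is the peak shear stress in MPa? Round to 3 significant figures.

194 MPa

Spring index C = D/d = 28.0/4.4 = 6.3636
K_W = (4C−1)/(4C−4) + 0.615/C = 24.455/21.455 + 0.0966 = 1.2365
τ₀ = 8FD/(πd³) = 8·187·28.0/(π·4.4³) = 41888/267.61 = 156.52 MPa
τ_max = K·τ₀ = 1.2365 × 156.52 = 193.54 MPa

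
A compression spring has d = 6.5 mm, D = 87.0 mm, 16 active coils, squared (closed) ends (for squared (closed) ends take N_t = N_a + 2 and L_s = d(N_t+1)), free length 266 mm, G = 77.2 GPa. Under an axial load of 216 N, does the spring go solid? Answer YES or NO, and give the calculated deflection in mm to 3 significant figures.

NO, δ = 132 mm

k = Gd⁴/(8D³N_a) = (77.2×10³)(6.5⁴)/(8·87.0³·16) = 1.6349 N/mm
N_t = 18; L_s = 6.5·19 = 123.5 mm; δ_solid = L₀ − L_s = 266 − 123.5 = 142.5 mm
δ = F/k = 216/1.6349 = 132.11 mm
δ < δ_solid → spring does not go solid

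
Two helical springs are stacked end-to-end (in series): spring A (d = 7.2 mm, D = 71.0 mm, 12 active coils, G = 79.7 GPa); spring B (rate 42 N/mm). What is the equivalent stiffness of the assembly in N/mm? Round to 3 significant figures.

5.43 N/mm

k_A = Gd⁴/(8D³N_a) = (79.7×10³)(7.2⁴)/(8·71.0³·12) = 6.2336 N/mm
Series: 1/k_eq = 1/6.2336 + 1/42 = 0.18423; k_eq = 5.428 N/mm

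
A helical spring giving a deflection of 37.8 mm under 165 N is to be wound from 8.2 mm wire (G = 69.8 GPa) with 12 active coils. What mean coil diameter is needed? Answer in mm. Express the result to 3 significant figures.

Required rate k = F/δ = 165/37.8 = 4.3651 N/mm
D = (Gd⁴/(8N_a·k))^(1/3) = (69.8×10³·8.2⁴/(8·12·4.3651))^(1/3)
  = (753091)^(1/3) = 90.9807 mm

91.0 mm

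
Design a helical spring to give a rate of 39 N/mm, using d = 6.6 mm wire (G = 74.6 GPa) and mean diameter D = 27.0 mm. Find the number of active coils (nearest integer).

23

N_a = Gd⁴/(8D³k) = (74.6×10³ × 6.6⁴)/(8 × 27.0³ × 39)
    = 1.41552e+08 / 6.1411e+06 = 23.05 → 23 coils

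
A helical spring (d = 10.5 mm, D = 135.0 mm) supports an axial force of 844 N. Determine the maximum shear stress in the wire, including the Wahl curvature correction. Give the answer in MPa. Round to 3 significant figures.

278 MPa

Spring index C = D/d = 135.0/10.5 = 12.8571
K_W = (4C−1)/(4C−4) + 0.615/C = 50.429/47.429 + 0.0478 = 1.1111
τ₀ = 8FD/(πd³) = 8·844·135.0/(π·10.5³) = 911520/3636.8 = 250.64 MPa
τ_max = K·τ₀ = 1.1111 × 250.64 = 278.48 MPa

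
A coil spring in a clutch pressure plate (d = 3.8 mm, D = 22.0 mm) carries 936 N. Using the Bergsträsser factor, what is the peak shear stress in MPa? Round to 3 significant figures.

Spring index C = D/d = 22.0/3.8 = 5.7895
K_B = (4C+2)/(4C−3) = 25.158/20.158 = 1.2480
τ₀ = 8FD/(πd³) = 8·936·22.0/(π·3.8³) = 164736/172.39 = 955.63 MPa
τ_max = K·τ₀ = 1.2480 × 955.63 = 1192.7 MPa

1190 MPa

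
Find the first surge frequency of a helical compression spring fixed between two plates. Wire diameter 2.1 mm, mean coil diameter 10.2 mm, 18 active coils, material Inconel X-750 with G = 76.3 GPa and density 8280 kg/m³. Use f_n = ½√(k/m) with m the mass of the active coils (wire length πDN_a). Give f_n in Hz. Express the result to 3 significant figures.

383 Hz

k = Gd⁴/(8D³N_a) = (76.3×10³)(2.1⁴)/(8·10.2³·18) = 9.7104 N/mm = 9710.4 N/m
Wire length L = πDN_a = π·10.2·18 = 576.8 mm
m = ρ·(πd²/4)·L = 8280 × 3.4636×10⁻⁶ m² × 0.5768 m = 0.016542 kg
f_n = ½√(k/m) = 0.5·√(9710.4/0.016542) = 0.5·√(5.8703e+05) = 383.09 Hz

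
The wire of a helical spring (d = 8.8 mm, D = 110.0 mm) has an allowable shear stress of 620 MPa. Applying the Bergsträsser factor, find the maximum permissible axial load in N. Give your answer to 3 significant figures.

C = D/d = 110.0/8.8 = 12.5000
K_B = (4C+2)/(4C−3) = 52.000/47.000 = 1.1064
τ_max = K·8FD/(πd³) → F_max = τ_allow·πd³/(8DK)
F_max = 620·π·8.8³/(8·110.0·1.1064) = 1.3274e+06/973.62 = 1363.3 N

1360 N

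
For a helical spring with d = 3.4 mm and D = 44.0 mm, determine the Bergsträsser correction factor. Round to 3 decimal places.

1.103

C = D/d = 44.0/3.4 = 12.9412
K_B = (4C+2)/(4C−3) = 53.765/48.765 = 1.1025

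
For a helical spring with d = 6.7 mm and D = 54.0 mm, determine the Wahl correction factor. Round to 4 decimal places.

1.1825

C = D/d = 54.0/6.7 = 8.0597
K_W = (4C−1)/(4C−4) + 0.615/C = 31.239/28.239 + 0.0763 = 1.1825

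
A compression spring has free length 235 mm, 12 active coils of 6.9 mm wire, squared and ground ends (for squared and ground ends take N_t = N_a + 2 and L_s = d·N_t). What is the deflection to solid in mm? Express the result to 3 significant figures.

138 mm

N_t = 14; L_s = 6.9·14 = 96.6 mm
δ_solid = L₀ − L_s = 235 − 96.6 = 138.4 mm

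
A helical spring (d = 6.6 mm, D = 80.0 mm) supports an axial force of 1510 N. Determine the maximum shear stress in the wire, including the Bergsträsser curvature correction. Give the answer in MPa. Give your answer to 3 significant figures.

1190 MPa

Spring index C = D/d = 80.0/6.6 = 12.1212
K_B = (4C+2)/(4C−3) = 50.485/45.485 = 1.1099
τ₀ = 8FD/(πd³) = 8·1510·80.0/(π·6.6³) = 966400/903.2 = 1070 MPa
τ_max = K·τ₀ = 1.1099 × 1070 = 1187.6 MPa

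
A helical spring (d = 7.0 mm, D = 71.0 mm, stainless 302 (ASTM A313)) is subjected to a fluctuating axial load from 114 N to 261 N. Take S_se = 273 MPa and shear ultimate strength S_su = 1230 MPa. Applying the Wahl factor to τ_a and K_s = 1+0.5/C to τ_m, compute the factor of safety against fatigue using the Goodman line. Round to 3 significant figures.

4.06

C = D/d = 71.0/7.0 = 10.1429; K_W = (4C−1)/(4C−4)+0.615/C = 1.1427; K_s = 1+0.5/C = 1.0493
F_a = (F_max−F_min)/2 = 73.5 N; F_m = (F_max+F_min)/2 = 187.5 N
τ_a = K_W·8F_aD/(πd³) = 1.1427 × 38.743 = 44.27 MPa
τ_m = K_s·8F_mD/(πd³) = 1.0493 × 98.834 = 103.71 MPa
Goodman: 1/n_f = τ_a/S_se + τ_m/S_su = 44.27/273 + 103.71/1230 = 0.16216 + 0.08431 = 0.24648
n_f = 1/0.24648 = 4.057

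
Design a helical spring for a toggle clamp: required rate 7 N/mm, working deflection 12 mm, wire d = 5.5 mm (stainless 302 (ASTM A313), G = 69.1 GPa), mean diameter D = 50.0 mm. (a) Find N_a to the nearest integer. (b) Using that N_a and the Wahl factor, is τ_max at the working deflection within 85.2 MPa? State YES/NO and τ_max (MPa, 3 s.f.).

(a) 9 coils; (b) YES, τ_max = 74.9 MPa

N_a = Gd⁴/(8D³k) = (69.1×10³)(5.5⁴)/(8·50.0³·7) = 9.033 → N_a = 9
Actual rate k = Gd⁴/(8D³·9) = 7.0256 N/mm
Working load F = kδ = 7.0256·12 = 84.308 N
C = 50.0/5.5 = 9.0909; K_W = (4C−1)/(4C−4)+0.615/C = 1.1603
τ_max = K_W·8FD/(πd³) = 1.1603·64.519 = 74.865 MPa
τ_max ≤ 85.2 MPa → acceptable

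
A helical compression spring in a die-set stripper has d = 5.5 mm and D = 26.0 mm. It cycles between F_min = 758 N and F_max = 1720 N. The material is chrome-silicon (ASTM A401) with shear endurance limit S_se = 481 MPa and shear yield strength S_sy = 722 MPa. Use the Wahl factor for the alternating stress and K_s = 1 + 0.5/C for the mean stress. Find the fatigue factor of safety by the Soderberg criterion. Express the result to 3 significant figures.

C = D/d = 26.0/5.5 = 4.7273; K_W = (4C−1)/(4C−4)+0.615/C = 1.3313; K_s = 1+0.5/C = 1.1058
F_a = (F_max−F_min)/2 = 481 N; F_m = (F_max+F_min)/2 = 1239 N
τ_a = K_W·8F_aD/(πd³) = 1.3313 × 191.41 = 254.83 MPa
τ_m = K_s·8F_mD/(πd³) = 1.1058 × 493.06 = 545.21 MPa
Soderberg: 1/n_f = τ_a/S_se + τ_m/S_sy = 254.83/481 + 545.21/722 = 0.52979 + 0.75513 = 1.2849
n_f = 1/1.2849 = 0.7783

0.778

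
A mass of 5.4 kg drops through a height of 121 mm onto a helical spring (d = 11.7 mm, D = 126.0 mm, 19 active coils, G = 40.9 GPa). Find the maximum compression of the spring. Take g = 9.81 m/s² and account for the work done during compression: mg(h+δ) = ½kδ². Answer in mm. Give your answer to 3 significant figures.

95.4 mm

k = Gd⁴/(8D³N_a) = (40.9×10³)(11.7⁴)/(8·126.0³·19) = 2.5206 N/mm
W = mg = 5.4 × 9.81 = 52.974 N
½kδ² − Wδ − Wh = 0 → δ = (W + √(W² + 2kWh))/k
δ = (52.974 + √(2806.2 + 32313.9))/2.5206 = (52.974 + 187.4)/2.5206 = 95.364 mm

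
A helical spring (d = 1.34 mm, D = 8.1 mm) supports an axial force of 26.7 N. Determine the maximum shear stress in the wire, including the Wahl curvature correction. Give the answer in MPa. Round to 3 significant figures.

Spring index C = D/d = 8.1/1.34 = 6.0448
K_W = (4C−1)/(4C−4) + 0.615/C = 23.179/20.179 + 0.1017 = 1.2504
τ₀ = 8FD/(πd³) = 8·26.7·8.1/(π·1.34³) = 1730.16/7.559 = 228.89 MPa
τ_max = K·τ₀ = 1.2504 × 228.89 = 286.2 MPa

286 MPa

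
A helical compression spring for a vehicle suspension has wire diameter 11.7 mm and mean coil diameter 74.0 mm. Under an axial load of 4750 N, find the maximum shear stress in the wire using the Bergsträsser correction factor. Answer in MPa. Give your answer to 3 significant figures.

684 MPa

Spring index C = D/d = 74.0/11.7 = 6.3248
K_B = (4C+2)/(4C−3) = 27.299/22.299 = 1.2242
τ₀ = 8FD/(πd³) = 8·4750·74.0/(π·11.7³) = 2.812e+06/5031.6 = 558.87 MPa
τ_max = K·τ₀ = 1.2242 × 558.87 = 684.18 MPa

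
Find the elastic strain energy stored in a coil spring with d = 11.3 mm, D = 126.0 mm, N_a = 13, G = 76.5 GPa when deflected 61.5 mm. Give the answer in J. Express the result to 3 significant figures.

k = Gd⁴/(8D³N_a) = (76.5×10³)(11.3⁴)/(8·126.0³·13) = 5.9956 N/mm
U = ½kδ² = 0.5 × 5.9956 × 61.5² = 11338 N·mm = 11.338 J

11.3 J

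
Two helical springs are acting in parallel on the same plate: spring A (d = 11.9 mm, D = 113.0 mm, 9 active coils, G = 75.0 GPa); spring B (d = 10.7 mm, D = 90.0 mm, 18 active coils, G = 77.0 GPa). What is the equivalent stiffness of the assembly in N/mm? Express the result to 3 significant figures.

k_A = Gd⁴/(8D³N_a) = (75.0×10³)(11.9⁴)/(8·113.0³·9) = 14.477 N/mm
k_B = Gd⁴/(8D³N_a) = (77.0×10³)(10.7⁴)/(8·90.0³·18) = 9.6147 N/mm
Parallel: k_eq = 14.477 + 9.6147 = 24.092 N/mm

24.1 N/mm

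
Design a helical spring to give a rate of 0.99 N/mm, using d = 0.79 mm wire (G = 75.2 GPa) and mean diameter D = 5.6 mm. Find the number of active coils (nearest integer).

21

N_a = Gd⁴/(8D³k) = (75.2×10³ × 0.79⁴)/(8 × 5.6³ × 0.99)
    = 29290.5 / 1390.88 = 21.06 → 21 coils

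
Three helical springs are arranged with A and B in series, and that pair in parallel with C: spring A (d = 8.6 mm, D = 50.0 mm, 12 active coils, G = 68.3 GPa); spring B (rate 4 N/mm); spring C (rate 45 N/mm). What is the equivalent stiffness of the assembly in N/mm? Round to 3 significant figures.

48.5 N/mm

k_A = Gd⁴/(8D³N_a) = (68.3×10³)(8.6⁴)/(8·50.0³·12) = 31.134 N/mm
Springs A,B series: k_AB = 1/(1/31.134+1/4) = 3.5446 N/mm; parallel with C: k_eq = 3.5446+45 = 48.545 N/mm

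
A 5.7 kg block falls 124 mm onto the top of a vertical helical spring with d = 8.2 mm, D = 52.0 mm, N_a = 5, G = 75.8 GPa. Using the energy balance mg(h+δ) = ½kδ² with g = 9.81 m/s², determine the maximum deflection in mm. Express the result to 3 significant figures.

16.0 mm

k = Gd⁴/(8D³N_a) = (75.8×10³)(8.2⁴)/(8·52.0³·5) = 60.933 N/mm
W = mg = 5.7 × 9.81 = 55.917 N
½kδ² − Wδ − Wh = 0 → δ = (W + √(W² + 2kWh))/k
δ = (55.917 + √(3126.7 + 844987))/60.933 = (55.917 + 920.93)/60.933 = 16.031 mm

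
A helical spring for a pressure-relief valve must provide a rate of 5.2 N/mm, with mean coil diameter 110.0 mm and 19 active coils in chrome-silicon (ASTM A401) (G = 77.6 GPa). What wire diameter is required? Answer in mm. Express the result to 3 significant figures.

d = (8D³N_a·k / G)^(1/4) = (8·110.0³·19·5.2 / (77.6×10³))^0.25
  = (13557)^0.25 = 10.7905 mm

10.8 mm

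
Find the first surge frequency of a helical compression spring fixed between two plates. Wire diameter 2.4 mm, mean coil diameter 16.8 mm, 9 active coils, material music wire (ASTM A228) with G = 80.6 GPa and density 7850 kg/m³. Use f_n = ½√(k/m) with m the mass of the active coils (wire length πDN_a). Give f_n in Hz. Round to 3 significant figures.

k = Gd⁴/(8D³N_a) = (80.6×10³)(2.4⁴)/(8·16.8³·9) = 7.8328 N/mm = 7832.8 N/m
Wire length L = πDN_a = π·16.8·9 = 475.01 mm
m = ρ·(πd²/4)·L = 7850 × 4.5239×10⁻⁶ m² × 0.47501 m = 0.016869 kg
f_n = ½√(k/m) = 0.5·√(7832.8/0.016869) = 0.5·√(4.6434e+05) = 340.71 Hz

341 Hz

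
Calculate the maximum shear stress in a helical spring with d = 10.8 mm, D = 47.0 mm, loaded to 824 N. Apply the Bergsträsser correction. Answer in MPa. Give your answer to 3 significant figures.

Spring index C = D/d = 47.0/10.8 = 4.3519
K_B = (4C+2)/(4C−3) = 19.407/14.407 = 1.3470
τ₀ = 8FD/(πd³) = 8·824·47.0/(π·10.8³) = 309824/3957.5 = 78.288 MPa
τ_max = K·τ₀ = 1.3470 × 78.288 = 105.46 MPa

105 MPa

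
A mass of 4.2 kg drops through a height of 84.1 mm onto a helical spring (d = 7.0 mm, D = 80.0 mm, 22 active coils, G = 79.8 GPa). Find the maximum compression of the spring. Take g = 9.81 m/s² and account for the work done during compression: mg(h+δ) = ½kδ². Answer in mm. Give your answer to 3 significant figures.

79.7 mm

k = Gd⁴/(8D³N_a) = (79.8×10³)(7.0⁴)/(8·80.0³·22) = 2.1262 N/mm
W = mg = 4.2 × 9.81 = 41.202 N
½kδ² − Wδ − Wh = 0 → δ = (W + √(W² + 2kWh))/k
δ = (41.202 + √(1697.6 + 14735.2))/2.1262 = (41.202 + 128.19)/2.1262 = 79.668 mm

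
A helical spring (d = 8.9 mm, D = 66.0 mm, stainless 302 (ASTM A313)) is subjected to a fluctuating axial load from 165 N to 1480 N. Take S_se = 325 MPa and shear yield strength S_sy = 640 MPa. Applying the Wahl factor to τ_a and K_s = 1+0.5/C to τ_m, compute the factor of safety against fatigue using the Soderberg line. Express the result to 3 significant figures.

C = D/d = 66.0/8.9 = 7.4157; K_W = (4C−1)/(4C−4)+0.615/C = 1.1998; K_s = 1+0.5/C = 1.0674
F_a = (F_max−F_min)/2 = 657.5 N; F_m = (F_max+F_min)/2 = 822.5 N
τ_a = K_W·8F_aD/(πd³) = 1.1998 × 156.75 = 188.07 MPa
τ_m = K_s·8F_mD/(πd³) = 1.0674 × 196.09 = 209.31 MPa
Soderberg: 1/n_f = τ_a/S_se + τ_m/S_sy = 188.07/325 + 209.31/640 = 0.57869 + 0.32704 = 0.90574
n_f = 1/0.90574 = 1.104

1.10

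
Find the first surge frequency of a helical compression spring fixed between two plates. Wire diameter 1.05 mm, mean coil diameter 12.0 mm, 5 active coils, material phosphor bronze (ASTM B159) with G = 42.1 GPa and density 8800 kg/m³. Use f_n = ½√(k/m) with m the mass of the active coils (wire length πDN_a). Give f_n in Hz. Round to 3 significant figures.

359 Hz

k = Gd⁴/(8D³N_a) = (42.1×10³)(1.05⁴)/(8·12.0³·5) = 0.74035 N/mm = 740.35 N/m
Wire length L = πDN_a = π·12.0·5 = 188.5 mm
m = ρ·(πd²/4)·L = 8800 × 0.8659×10⁻⁶ m² × 0.1885 m = 0.0014363 kg
f_n = ½√(k/m) = 0.5·√(740.35/0.0014363) = 0.5·√(5.1545e+05) = 358.97 Hz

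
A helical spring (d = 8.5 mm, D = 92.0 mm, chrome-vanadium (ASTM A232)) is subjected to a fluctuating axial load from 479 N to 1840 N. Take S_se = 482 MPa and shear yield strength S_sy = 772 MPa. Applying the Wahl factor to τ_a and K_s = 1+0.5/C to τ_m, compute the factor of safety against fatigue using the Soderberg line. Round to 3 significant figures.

0.827

C = D/d = 92.0/8.5 = 10.8235; K_W = (4C−1)/(4C−4)+0.615/C = 1.1332; K_s = 1+0.5/C = 1.0462
F_a = (F_max−F_min)/2 = 680.5 N; F_m = (F_max+F_min)/2 = 1159.5 N
τ_a = K_W·8F_aD/(πd³) = 1.1332 × 259.6 = 294.17 MPa
τ_m = K_s·8F_mD/(πd³) = 1.0462 × 442.33 = 462.76 MPa
Soderberg: 1/n_f = τ_a/S_se + τ_m/S_sy = 294.17/482 + 462.76/772 = 0.61030 + 0.59943 = 1.2097
n_f = 1/1.2097 = 0.8266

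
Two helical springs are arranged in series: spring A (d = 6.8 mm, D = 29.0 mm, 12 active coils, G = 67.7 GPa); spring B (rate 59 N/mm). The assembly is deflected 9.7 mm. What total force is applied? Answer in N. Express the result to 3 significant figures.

k_A = Gd⁴/(8D³N_a) = (67.7×10³)(6.8⁴)/(8·29.0³·12) = 61.824 N/mm
Series: 1/k_eq = 1/61.824 + 1/59 = 0.033124; k_eq = 30.19 N/mm
F = k_eq·δ = 30.19·9.7 = 292.84 N

293 N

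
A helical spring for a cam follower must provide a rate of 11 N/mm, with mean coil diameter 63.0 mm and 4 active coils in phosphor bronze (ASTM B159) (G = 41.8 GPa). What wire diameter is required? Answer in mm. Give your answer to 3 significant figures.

6.77 mm

d = (8D³N_a·k / G)^(1/4) = (8·63.0³·4·11 / (41.8×10³))^0.25
  = (2105.7)^0.25 = 6.7740 mm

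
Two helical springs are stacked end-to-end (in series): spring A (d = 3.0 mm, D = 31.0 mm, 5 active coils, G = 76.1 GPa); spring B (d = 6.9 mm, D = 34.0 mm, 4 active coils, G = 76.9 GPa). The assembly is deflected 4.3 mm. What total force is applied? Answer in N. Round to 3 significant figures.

k_A = Gd⁴/(8D³N_a) = (76.1×10³)(3.0⁴)/(8·31.0³·5) = 5.1728 N/mm
k_B = Gd⁴/(8D³N_a) = (76.9×10³)(6.9⁴)/(8·34.0³·4) = 138.59 N/mm
Series: 1/k_eq = 1/5.1728 + 1/138.59 = 0.20053; k_eq = 4.9867 N/mm
F = k_eq·δ = 4.9867·4.3 = 21.443 N

21.4 N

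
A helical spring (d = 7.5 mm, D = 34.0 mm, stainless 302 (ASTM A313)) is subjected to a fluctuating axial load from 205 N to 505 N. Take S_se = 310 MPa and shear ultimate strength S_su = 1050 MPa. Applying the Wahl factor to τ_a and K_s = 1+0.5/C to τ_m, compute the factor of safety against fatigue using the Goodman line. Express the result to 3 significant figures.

4.74

C = D/d = 34.0/7.5 = 4.5333; K_W = (4C−1)/(4C−4)+0.615/C = 1.3479; K_s = 1+0.5/C = 1.1103
F_a = (F_max−F_min)/2 = 150 N; F_m = (F_max+F_min)/2 = 355 N
τ_a = K_W·8F_aD/(πd³) = 1.3479 × 30.784 = 41.495 MPa
τ_m = K_s·8F_mD/(πd³) = 1.1103 × 72.856 = 80.891 MPa
Goodman: 1/n_f = τ_a/S_se + τ_m/S_su = 41.495/310 + 80.891/1050 = 0.13385 + 0.07704 = 0.21089
n_f = 1/0.21089 = 4.742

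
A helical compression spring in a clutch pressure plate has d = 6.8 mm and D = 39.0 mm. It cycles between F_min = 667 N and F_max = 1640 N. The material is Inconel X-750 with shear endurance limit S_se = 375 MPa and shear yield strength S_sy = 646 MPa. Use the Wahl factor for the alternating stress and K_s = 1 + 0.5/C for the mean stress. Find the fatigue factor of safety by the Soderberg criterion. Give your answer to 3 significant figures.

0.884

C = D/d = 39.0/6.8 = 5.7353; K_W = (4C−1)/(4C−4)+0.615/C = 1.2656; K_s = 1+0.5/C = 1.0872
F_a = (F_max−F_min)/2 = 486.5 N; F_m = (F_max+F_min)/2 = 1153.5 N
τ_a = K_W·8F_aD/(πd³) = 1.2656 × 153.66 = 194.47 MPa
τ_m = K_s·8F_mD/(πd³) = 1.0872 × 364.33 = 396.09 MPa
Soderberg: 1/n_f = τ_a/S_se + τ_m/S_sy = 194.47/375 + 396.09/646 = 0.51860 + 0.61315 = 1.1317
n_f = 1/1.1317 = 0.8836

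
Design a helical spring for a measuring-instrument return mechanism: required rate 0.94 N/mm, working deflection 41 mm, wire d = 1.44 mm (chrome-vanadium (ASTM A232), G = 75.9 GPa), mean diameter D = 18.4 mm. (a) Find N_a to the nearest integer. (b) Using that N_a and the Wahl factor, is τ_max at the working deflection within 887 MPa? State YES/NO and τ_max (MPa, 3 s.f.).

N_a = Gd⁴/(8D³k) = (75.9×10³)(1.44⁴)/(8·18.4³·0.94) = 6.967 → N_a = 7
Actual rate k = Gd⁴/(8D³·7) = 0.93551 N/mm
Working load F = kδ = 0.93551·41 = 38.356 N
C = 18.4/1.44 = 12.7778; K_W = (4C−1)/(4C−4)+0.615/C = 1.1118
τ_max = K_W·8FD/(πd³) = 1.1118·601.87 = 669.17 MPa
τ_max ≤ 887 MPa → acceptable

(a) 7 coils; (b) YES, τ_max = 669 MPa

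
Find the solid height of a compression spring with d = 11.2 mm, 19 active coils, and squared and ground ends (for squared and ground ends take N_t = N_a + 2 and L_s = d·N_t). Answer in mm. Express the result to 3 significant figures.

squared and ground ends: N_t = N_a + 2 = 19 + 2 = 21
L_s = d·N_t = 11.2 × 21 = 235.2 mm

235 mm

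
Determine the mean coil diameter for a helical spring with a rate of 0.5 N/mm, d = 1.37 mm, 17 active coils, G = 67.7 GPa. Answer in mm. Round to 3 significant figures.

15.2 mm

D = (Gd⁴/(8N_a·k))^(1/3) = (67.7×10³·1.37⁴/(8·17·0.5))^(1/3)
  = (3507.21)^(1/3) = 15.1934 mm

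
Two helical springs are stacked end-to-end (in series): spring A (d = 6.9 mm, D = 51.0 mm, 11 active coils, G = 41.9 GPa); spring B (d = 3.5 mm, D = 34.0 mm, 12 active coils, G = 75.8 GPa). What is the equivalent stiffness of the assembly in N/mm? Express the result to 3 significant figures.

k_A = Gd⁴/(8D³N_a) = (41.9×10³)(6.9⁴)/(8·51.0³·11) = 8.1361 N/mm
k_B = Gd⁴/(8D³N_a) = (75.8×10³)(3.5⁴)/(8·34.0³·12) = 3.0146 N/mm
Series: 1/k_eq = 1/8.1361 + 1/3.0146 = 0.45462; k_eq = 2.1996 N/mm

2.20 N/mm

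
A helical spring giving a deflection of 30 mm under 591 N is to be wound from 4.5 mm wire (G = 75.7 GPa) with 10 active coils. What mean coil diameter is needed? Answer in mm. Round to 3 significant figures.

27.0 mm

Required rate k = F/δ = 591/30 = 19.7 N/mm
D = (Gd⁴/(8N_a·k))^(1/3) = (75.7×10³·4.5⁴/(8·10·19.7))^(1/3)
  = (19696.5)^(1/3) = 27.0062 mm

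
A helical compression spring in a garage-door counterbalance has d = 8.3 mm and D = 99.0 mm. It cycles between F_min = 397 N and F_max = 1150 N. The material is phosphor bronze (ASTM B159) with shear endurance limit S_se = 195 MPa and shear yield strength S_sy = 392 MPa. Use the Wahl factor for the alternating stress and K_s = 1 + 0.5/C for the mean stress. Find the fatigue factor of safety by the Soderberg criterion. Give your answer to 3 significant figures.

C = D/d = 99.0/8.3 = 11.9277; K_W = (4C−1)/(4C−4)+0.615/C = 1.1202; K_s = 1+0.5/C = 1.0419
F_a = (F_max−F_min)/2 = 376.5 N; F_m = (F_max+F_min)/2 = 773.5 N
τ_a = K_W·8F_aD/(πd³) = 1.1202 × 166 = 185.95 MPa
τ_m = K_s·8F_mD/(πd³) = 1.0419 × 341.04 = 355.33 MPa
Soderberg: 1/n_f = τ_a/S_se + τ_m/S_sy = 185.95/195 + 355.33/392 = 0.95360 + 0.90646 = 1.8601
n_f = 1/1.8601 = 0.5376

0.538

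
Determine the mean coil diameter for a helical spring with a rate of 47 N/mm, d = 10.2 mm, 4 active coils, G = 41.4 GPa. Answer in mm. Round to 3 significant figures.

D = (Gd⁴/(8N_a·k))^(1/3) = (41.4×10³·10.2⁴/(8·4·47))^(1/3)
  = (297957)^(1/3) = 66.7910 mm

66.8 mm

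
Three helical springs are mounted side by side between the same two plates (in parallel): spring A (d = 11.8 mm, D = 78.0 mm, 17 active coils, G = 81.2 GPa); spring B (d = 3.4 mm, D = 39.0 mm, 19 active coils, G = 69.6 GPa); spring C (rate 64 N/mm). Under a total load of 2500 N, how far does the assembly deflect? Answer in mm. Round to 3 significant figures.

k_A = Gd⁴/(8D³N_a) = (81.2×10³)(11.8⁴)/(8·78.0³·17) = 24.393 N/mm
k_B = Gd⁴/(8D³N_a) = (69.6×10³)(3.4⁴)/(8·39.0³·19) = 1.0315 N/mm
Parallel: k_eq = 24.393 + 1.0315 + 64 = 89.424 N/mm
δ = F/k_eq = 2500/89.424 = 27.957 mm

28.0 mm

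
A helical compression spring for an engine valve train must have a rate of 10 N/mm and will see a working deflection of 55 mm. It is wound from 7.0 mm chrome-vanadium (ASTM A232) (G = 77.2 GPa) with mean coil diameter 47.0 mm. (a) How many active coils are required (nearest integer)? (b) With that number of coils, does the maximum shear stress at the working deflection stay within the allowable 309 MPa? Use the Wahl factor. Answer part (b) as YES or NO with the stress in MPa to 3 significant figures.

(a) 22 coils; (b) YES, τ_max = 238 MPa

N_a = Gd⁴/(8D³k) = (77.2×10³)(7.0⁴)/(8·47.0³·10) = 22.32 → N_a = 22
Actual rate k = Gd⁴/(8D³·22) = 10.144 N/mm
Working load F = kδ = 10.144·55 = 557.91 N
C = 47.0/7.0 = 6.7143; K_W = (4C−1)/(4C−4)+0.615/C = 1.2228
τ_max = K_W·8FD/(πd³) = 1.2228·194.67 = 238.06 MPa
τ_max ≤ 309 MPa → acceptable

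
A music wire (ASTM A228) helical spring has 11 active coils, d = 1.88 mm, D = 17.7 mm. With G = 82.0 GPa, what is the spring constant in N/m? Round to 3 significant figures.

k = Gd⁴/(8D³N_a) = (82.0×10³ × 1.88⁴) / (8 × 17.7³ × 11)
  = 1.02434e+06 / 487981 = 2.0991 N/mm = 2099.1 N/m

2100 N/m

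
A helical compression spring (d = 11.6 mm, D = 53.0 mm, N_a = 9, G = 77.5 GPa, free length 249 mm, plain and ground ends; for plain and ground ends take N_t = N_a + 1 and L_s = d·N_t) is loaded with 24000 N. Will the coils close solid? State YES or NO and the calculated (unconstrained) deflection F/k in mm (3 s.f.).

k = Gd⁴/(8D³N_a) = (77.5×10³)(11.6⁴)/(8·53.0³·9) = 130.91 N/mm
N_t = 10; L_s = 11.6·10 = 116 mm; δ_solid = L₀ − L_s = 249 − 116 = 133 mm
δ = F/k = 24000/130.91 = 183.33 mm
δ ≥ δ_solid → spring goes solid

YES, δ = 183 mm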